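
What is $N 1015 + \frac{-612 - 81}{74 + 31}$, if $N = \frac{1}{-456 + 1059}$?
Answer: $- \frac{14824}{3015} \approx -4.9167$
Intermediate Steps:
$N = \frac{1}{603} \approx 0.0016584$
$N 1015 + \frac{-612 - 81}{74 + 31} = \frac{1}{603} \cdot 1015 + \frac{-612 - 81}{74 + 31} = \frac{1015}{603} - \frac{693}{105} = \frac{1015}{603} - \frac{33}{5} = - \frac{14824}{3015}$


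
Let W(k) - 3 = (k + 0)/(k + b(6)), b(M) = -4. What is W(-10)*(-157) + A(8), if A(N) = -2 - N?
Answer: -4152/7 ≈ -593.14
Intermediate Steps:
W(k) = 3 + k/(-4 + k) (W(k) = 3 + (k + 0)/(k - 4) = 3 + k/(-4 + k))
W(-10)*(-157) + A(8) = (4*(-3 - 10)/(-4 - 10))*(-157) + (-2 - 1*8) = (4*(-13)/(-14))*(-157) + (-2 - 8) = (4*(-1/14)*(-13))*(-157) - 10 = (26/7)*(-157) - 10 = -4082/7 - 10 = -4152/7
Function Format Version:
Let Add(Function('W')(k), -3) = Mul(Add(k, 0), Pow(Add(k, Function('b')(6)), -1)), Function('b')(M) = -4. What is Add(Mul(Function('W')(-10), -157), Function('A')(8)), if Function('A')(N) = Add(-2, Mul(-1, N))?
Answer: Rational(-4152, 7) ≈ -593.14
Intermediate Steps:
Function('W')(k) = Add(3, Mul(k, Pow(Add(-4, k), -1))) (Function('W')(k) = Add(3, Mul(Add(k, 0), Pow(Add(k, -4), -1))) = Add(3, Mul(k, Pow(Add(-4, k), -1))))
Add(Mul(Function('W')(-10), -157), Function('A')(8)) = Add(Mul(Mul(4, Pow(Add(-4, -10), -1), Add(-3, -10)), -157), Add(-2, Mul(-1, 8))) = Add(Mul(Mul(4, Pow(-14, -1), -13), -157), Add(-2, -8)) = Add(Mul(Mul(4, Rational(-1, 14), -13), -157), -10) = Add(Mul(Rational(26, 7), -157), -10) = Add(Rational(-4082, 7), -10) = Rational(-4152, 7)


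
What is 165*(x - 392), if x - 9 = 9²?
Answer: -49830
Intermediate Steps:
x = 90 (x = 9 + 9² = 9 + 81 = 90)
165*(x - 392) = 165*(90 - 392) = 165*(-302) = -49830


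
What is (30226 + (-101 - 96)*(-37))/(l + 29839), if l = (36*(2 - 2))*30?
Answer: 37515/29839 ≈ 1.2572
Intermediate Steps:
l = 0 (l = (36*0)*30 = 0*30 = 0)
(30226 + (-101 - 96)*(-37))/(l + 29839) = (30226 + (-101 - 96)*(-37))/(0 + 29839) = (30226 - 197*(-37))/29839 = (30226 + 7289)*(1/29839) = 37515*(1/29839) = 37515/29839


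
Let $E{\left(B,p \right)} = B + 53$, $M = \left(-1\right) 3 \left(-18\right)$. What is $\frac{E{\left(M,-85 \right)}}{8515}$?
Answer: $\frac{107}{8515} \approx 0.012566$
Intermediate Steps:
$M = 54$ ($M = \left(-3\right) \left(-18\right) = 54$)
$E{\left(B,p \right)} = 53 + B$
$\frac{E{\left(M,-85 \right)}}{8515} = \frac{53 + 54}{8515} = 107 \cdot \frac{1}{8515} = \frac{107}{8515}$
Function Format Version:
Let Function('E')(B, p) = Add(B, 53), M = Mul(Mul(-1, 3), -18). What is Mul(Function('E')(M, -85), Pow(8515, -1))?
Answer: Rational(107, 8515) ≈ 0.012566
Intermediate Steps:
M = 54 (M = Mul(-3, -18) = 54)
Function('E')(B, p) = Add(53, B)
Mul(Function('E')(M, -85), Pow(8515, -1)) = Mul(Add(53, 54), Pow(8515, -1)) = Mul(107, Rational(1, 8515)) = Rational(107, 8515)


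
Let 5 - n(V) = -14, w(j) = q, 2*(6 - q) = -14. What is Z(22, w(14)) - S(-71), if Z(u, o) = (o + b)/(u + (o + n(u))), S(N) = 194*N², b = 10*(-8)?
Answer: -52809583/54 ≈ -9.7796e+5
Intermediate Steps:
q = 13 (q = 6 - ½*(-14) = 6 + 7 = 13)
w(j) = 13
n(V) = 19 (n(V) = 5 - 1*(-14) = 5 + 14 = 19)
b = -80
Z(u, o) = (-80 + o)/(19 + o + u) (Z(u, o) = (o - 80)/(u + (o + 19)) = (-80 + o)/(u + (19 + o)) = (-80 + o)/(19 + o + u))
Z(22, w(14)) - S(-71) = (-80 + 13)/(19 + 13 + 22) - 194*(-71)² = -67/54 - 194*5041 = (1/54)*(-67) - 1*977954 = -67/54 - 977954 = -52809583/54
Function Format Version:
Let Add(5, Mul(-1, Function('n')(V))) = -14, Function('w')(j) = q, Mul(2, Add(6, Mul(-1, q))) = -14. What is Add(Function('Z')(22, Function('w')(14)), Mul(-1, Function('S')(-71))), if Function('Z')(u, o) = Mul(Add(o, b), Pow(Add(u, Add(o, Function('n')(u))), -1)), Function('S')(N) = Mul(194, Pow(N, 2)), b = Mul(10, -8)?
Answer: Rational(-52809583, 54) ≈ -9.7796e+5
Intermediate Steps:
q = 13 (q = Add(6, Mul(Rational(-1, 2), -14)) = Add(6, 7) = 13)
Function('w')(j) = 13
Function('n')(V) = 19 (Function('n')(V) = Add(5, Mul(-1, -14)) = Add(5, 14) = 19)
b = -80
Function('Z')(u, o) = Mul(Pow(Add(19, o, u), -1), Add(-80, o)) (Function('Z')(u, o) = Mul(Add(o, -80), Pow(Add(u, Add(o, 19)), -1)) = Mul(Add(-80, o), Pow(Add(u, Add(19, o)), -1)) = Mul(Add(-80, o), Pow(Add(19, o, u), -1)) = Mul(Pow(Add(19, o, u), -1), Add(-80, o)))
Add(Function('Z')(22, Function('w')(14)), Mul(-1, Function('S')(-71))) = Add(Mul(Pow(Add(19, 13, 22), -1), Add(-80, 13)), Mul(-1, Mul(194, Pow(-71, 2)))) = Add(Mul(Pow(54, -1), -67), Mul(-1, Mul(194, 5041))) = Add(Mul(Rational(1, 54), -67), Mul(-1, 977954)) = Add(Rational(-67, 54), -977954) = Rational(-52809583, 54)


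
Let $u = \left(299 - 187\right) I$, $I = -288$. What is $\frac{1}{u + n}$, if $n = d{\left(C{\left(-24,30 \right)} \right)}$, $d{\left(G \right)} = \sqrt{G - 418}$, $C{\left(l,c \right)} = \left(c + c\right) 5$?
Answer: $- \frac{16128}{520224827} - \frac{i \sqrt{118}}{1040449654} \approx -3.1002 \cdot 10^{-5} - 1.044 \cdot 10^{-8} i$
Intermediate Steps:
$u = -32256$ ($u = \left(299 - 187\right) \left(-288\right) = 112 \left(-288\right) = -32256$)
$C{\left(l,c \right)} = 10 c$ ($C{\left(l,c \right)} = 2 c 5 = 10 c$)
$d{\left(G \right)} = \sqrt{-418 + G}$
$n = i \sqrt{118}$ ($n = \sqrt{-418 + 10 \cdot 30} = \sqrt{-418 + 300} = \sqrt{-118} = i \sqrt{118} \approx 10.863 i$)
$\frac{1}{u + n} = \frac{1}{-32256 + i \sqrt{118}}$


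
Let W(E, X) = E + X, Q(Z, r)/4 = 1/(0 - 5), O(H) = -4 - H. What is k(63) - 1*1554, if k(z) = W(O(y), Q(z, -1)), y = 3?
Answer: -7809/5 ≈ -1561.8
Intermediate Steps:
Q(Z, r) = -⅘ (Q(Z, r) = 4/(0 - 5) = 4/(-5) = 4*(-⅕) = -⅘)
k(z) = -39/5 (k(z) = (-4 - 1*3) - ⅘ = (-4 - 3) - ⅘ = -7 - ⅘ = -39/5)
k(63) - 1*1554 = -39/5 - 1*1554 = -39/5 - 1554 = -7809/5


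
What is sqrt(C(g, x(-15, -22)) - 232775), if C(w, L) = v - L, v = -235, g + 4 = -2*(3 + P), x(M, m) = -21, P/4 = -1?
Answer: I*sqrt(232989) ≈ 482.69*I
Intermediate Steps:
P = -4 (P = 4*(-1) = -4)
g = -2 (g = -4 - 2*(3 - 4) = -4 - 2*(-1) = -4 + 2 = -2)
C(w, L) = -235 - L
sqrt(C(g, x(-15, -22)) - 232775) = sqrt((-235 - 1*(-21)) - 232775) = sqrt((-235 + 21) - 232775) = sqrt(-214 - 232775) = sqrt(-232989) = I*sqrt(232989)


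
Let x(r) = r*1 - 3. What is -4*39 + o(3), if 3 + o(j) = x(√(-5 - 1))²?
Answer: -159 + (3 - I*√6)² ≈ -156.0 - 14.697*I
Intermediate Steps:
x(r) = -3 + r (x(r) = r - 3 = -3 + r)
o(j) = -3 + (-3 + I*√6)² (o(j) = -3 + (-3 + √(-5 - 1))² = -3 + (-3 + √(-6))² = -3 + (-3 + I*√6)²)
-4*39 + o(3) = -4*39 - 6*I*√6 = -156 - 6*I*√6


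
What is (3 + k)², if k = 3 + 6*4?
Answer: 900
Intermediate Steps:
k = 27 (k = 3 + 24 = 27)
(3 + k)² = (3 + 27)² = 30² = 900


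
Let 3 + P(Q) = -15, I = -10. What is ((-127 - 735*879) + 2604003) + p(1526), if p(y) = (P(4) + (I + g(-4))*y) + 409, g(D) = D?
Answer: 1936838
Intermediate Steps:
P(Q) = -18 (P(Q) = -3 - 15 = -18)
p(y) = 391 - 14*y (p(y) = (-18 + (-10 - 4)*y) + 409 = (-18 - 14*y) + 409 = 391 - 14*y)
((-127 - 735*879) + 2604003) + p(1526) = ((-127 - 735*879) + 2604003) + (391 - 14*1526) = ((-127 - 646065) + 2604003) + (391 - 21364) = (-646192 + 2604003) - 20973 = 1957811 - 20973 = 1936838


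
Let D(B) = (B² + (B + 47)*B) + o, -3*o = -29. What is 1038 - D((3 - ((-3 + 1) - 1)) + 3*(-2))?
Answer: 3085/3 ≈ 1028.3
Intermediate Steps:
o = 29/3 (o = -⅓*(-29) = 29/3 ≈ 9.6667)
D(B) = 29/3 + B² + B*(47 + B) (D(B) = (B² + (B + 47)*B) + 29/3 = (B² + (47 + B)*B) + 29/3 = (B² + B*(47 + B)) + 29/3 = 29/3 + B² + B*(47 + B))
1038 - D((3 - ((-3 + 1) - 1)) + 3*(-2)) = 1038 - (29/3 + 2*((3 - ((-3 + 1) - 1)) + 3*(-2))² + 47*((3 - ((-3 + 1) - 1)) + 3*(-2))) = 1038 - (29/3 + 2*((3 - (-2 - 1)) - 6)² + 47*((3 - (-2 - 1)) - 6)) = 1038 - (29/3 + 2*((3 - 1*(-3)) - 6)² + 47*((3 - 1*(-3)) - 6)) = 1038 - (29/3 + 2*((3 + 3) - 6)² + 47*((3 + 3) - 6)) = 1038 - (29/3 + 2*(6 - 6)² + 47*(6 - 6)) = 1038 - (29/3 + 2*0² + 47*0) = 1038 - (29/3 + 2*0 + 0) = 1038 - (29/3 + 0 + 0) = 1038 - 1*29/3 = 1038 - 29/3 = 3085/3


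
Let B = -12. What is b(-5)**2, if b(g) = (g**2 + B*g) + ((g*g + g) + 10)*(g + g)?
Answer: 46225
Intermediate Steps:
b(g) = g**2 - 12*g + 2*g*(10 + g + g**2) (b(g) = (g**2 - 12*g) + ((g*g + g) + 10)*(g + g) = (g**2 - 12*g) + ((g**2 + g) + 10)*(2*g) = (g**2 - 12*g) + ((g + g**2) + 10)*(2*g) = (g**2 - 12*g) + (10 + g + g**2)*(2*g) = (g**2 - 12*g) + 2*g*(10 + g + g**2) = g**2 - 12*g + 2*g*(10 + g + g**2))
b(-5)**2 = (-5*(8 + 2*(-5)**2 + 3*(-5)))**2 = (-5*(8 + 2*25 - 15))**2 = (-5*(8 + 50 - 15))**2 = (-5*43)**2 = (-215)**2 = 46225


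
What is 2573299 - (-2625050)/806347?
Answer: 2074974553803/806347 ≈ 2.5733e+6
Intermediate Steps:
2573299 - (-2625050)/806347 = 2573299 - 1*(-2625050/806347) = 2573299 + 2625050/806347 = 2074974553803/806347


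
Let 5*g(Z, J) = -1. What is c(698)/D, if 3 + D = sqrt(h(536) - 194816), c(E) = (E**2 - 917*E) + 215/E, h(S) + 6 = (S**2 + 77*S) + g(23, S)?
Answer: -1600461915/466741432 - 106697461*sqrt(3343645)/466741432 ≈ -421.44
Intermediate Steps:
g(Z, J) = -1/5 (g(Z, J) = (1/5)*(-1) = -1/5)
h(S) = -31/5 + S**2 + 77*S (h(S) = -6 + ((S**2 + 77*S) - 1/5) = -6 + (-1/5 + S**2 + 77*S) = -31/5 + S**2 + 77*S)
c(E) = E**2 - 917*E + 215/E
D = -3 + sqrt(3343645)/5 (D = -3 + sqrt((-31/5 + 536**2 + 77*536) - 194816) = -3 + sqrt((-31/5 + 287296 + 41272) - 194816) = -3 + sqrt(1642809/5 - 194816) = -3 + sqrt(668729/5) = -3 + sqrt(3343645)/5 ≈ 362.71)
c(698)/D = ((215 + 698**2*(-917 + 698))/698)/(-3 + sqrt(3343645)/5) = ((215 + 487204*(-219))/698)/(-3 + sqrt(3343645)/5) = ((215 - 106697676)/698)/(-3 + sqrt(3343645)/5) = ((1/698)*(-106697461))/(-3 + sqrt(3343645)/5) = -106697461/(698*(-3 + sqrt(3343645)/5))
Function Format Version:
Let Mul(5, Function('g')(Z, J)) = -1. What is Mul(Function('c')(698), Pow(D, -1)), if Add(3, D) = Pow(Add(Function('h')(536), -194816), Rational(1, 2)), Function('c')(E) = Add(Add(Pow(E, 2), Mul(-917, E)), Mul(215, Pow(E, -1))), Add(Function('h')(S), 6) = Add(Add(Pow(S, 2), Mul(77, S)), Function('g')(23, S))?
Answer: Add(Rational(-1600461915, 466741432), Mul(Rational(-106697461, 466741432), Pow(3343645, Rational(1, 2)))) ≈ -421.44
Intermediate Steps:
Function('g')(Z, J) = Rational(-1, 5) (Function('g')(Z, J) = Mul(Rational(1, 5), -1) = Rational(-1, 5))
Function('h')(S) = Add(Rational(-31, 5), Pow(S, 2), Mul(77, S)) (Function('h')(S) = Add(-6, Add(Add(Pow(S, 2), Mul(77, S)), Rational(-1, 5))) = Add(-6, Add(Rational(-1, 5), Pow(S, 2), Mul(77, S))) = Add(Rational(-31, 5), Pow(S, 2), Mul(77, S)))
Function('c')(E) = Add(Pow(E, 2), Mul(-917, E), Mul(215, Pow(E, -1)))
D = Add(-3, Mul(Rational(1, 5), Pow(3343645, Rational(1, 2)))) (D = Add(-3, Pow(Add(Add(Rational(-31, 5), Pow(536, 2), Mul(77, 536)), -194816), Rational(1, 2))) = Add(-3, Pow(Add(Add(Rational(-31, 5), 287296, 41272), -194816), Rational(1, 2))) = Add(-3, Pow(Add(Rational(1642809, 5), -194816), Rational(1, 2))) = Add(-3, Pow(Rational(668729, 5), Rational(1, 2))) = Add(-3, Mul(Rational(1, 5), Pow(3343645, Rational(1, 2)))) ≈ 362.71)
Mul(Function('c')(698), Pow(D, -1)) = Mul(Mul(Pow(698, -1), Add(215, Mul(Pow(698, 2), Add(-917, 698)))), Pow(Add(-3, Mul(Rational(1, 5), Pow(3343645, Rational(1, 2)))), -1)) = Mul(Mul(Rational(1, 698), Add(215, Mul(487204, -219))), Pow(Add(-3, Mul(Rational(1, 5), Pow(3343645, Rational(1, 2)))), -1)) = Mul(Mul(Rational(1, 698), Add(215, -106697676)), Pow(Add(-3, Mul(Rational(1, 5), Pow(3343645, Rational(1, 2)))), -1)) = Mul(Mul(Rational(1, 698), -106697461), Pow(Add(-3, Mul(Rational(1, 5), Pow(3343645, Rational(1, 2)))), -1)) = Mul(Rational(-106697461, 698), Pow(Add(-3, Mul(Rational(1, 5), Pow(3343645, Rational(1, 2)))), -1))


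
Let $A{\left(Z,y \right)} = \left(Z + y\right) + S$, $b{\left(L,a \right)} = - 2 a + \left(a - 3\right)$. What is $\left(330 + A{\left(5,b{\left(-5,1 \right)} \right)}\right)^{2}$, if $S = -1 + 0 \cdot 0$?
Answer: $108900$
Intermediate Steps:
$b{\left(L,a \right)} = -3 - a$ ($b{\left(L,a \right)} = - 2 a + \left(a - 3\right) = - 2 a + \left(-3 + a\right) = -3 - a$)
$S = -1$ ($S = -1 + 0 = -1$)
$A{\left(Z,y \right)} = -1 + Z + y$ ($A{\left(Z,y \right)} = \left(Z + y\right) - 1 = -1 + Z + y$)
$\left(330 + A{\left(5,b{\left(-5,1 \right)} \right)}\right)^{2} = \left(330 - 0\right)^{2} = \left(330 + 0\right)^{2} = 330^{2} = 108900$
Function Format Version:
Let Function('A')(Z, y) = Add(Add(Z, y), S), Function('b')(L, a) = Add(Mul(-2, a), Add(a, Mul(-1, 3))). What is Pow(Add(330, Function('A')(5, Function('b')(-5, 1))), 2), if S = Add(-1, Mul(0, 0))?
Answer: 108900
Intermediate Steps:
Function('b')(L, a) = Add(-3, Mul(-1, a)) (Function('b')(L, a) = Add(Mul(-2, a), Add(a, -3)) = Add(Mul(-2, a), Add(-3, a)) = Add(-3, Mul(-1, a)))
S = -1 (S = Add(-1, 0) = -1)
Function('A')(Z, y) = Add(-1, Z, y) (Function('A')(Z, y) = Add(Add(Z, y), -1) = Add(-1, Z, y))
Pow(Add(330, Function('A')(5, Function('b')(-5, 1))), 2) = Pow(Add(330, Add(-1, 5, Add(-3, Mul(-1, 1)))), 2) = Pow(Add(330, Add(-1, 5, Add(-3, -1))), 2) = Pow(Add(330, Add(-1, 5, -4)), 2) = Pow(Add(330, 0), 2) = Pow(330, 2) = 108900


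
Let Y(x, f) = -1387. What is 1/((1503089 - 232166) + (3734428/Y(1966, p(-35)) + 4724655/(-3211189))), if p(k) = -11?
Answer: 4453919143/5648589771767612 ≈ 7.8850e-7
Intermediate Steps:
1/((1503089 - 232166) + (3734428/Y(1966, p(-35)) + 4724655/(-3211189))) = 1/((1503089 - 232166) + (3734428/(-1387) + 4724655/(-3211189))) = 1/(1270923 + (3734428*(-1/1387) + 4724655*(-1/3211189))) = 1/(1270923 + (-3734428/1387 - 4724655/3211189)) = 1/(1270923 - 11998507211377/4453919143) = 1/(5648589771767612/4453919143) = 4453919143/5648589771767612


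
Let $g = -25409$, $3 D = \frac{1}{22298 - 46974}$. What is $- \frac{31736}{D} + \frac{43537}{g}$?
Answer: $\frac{59694700373135}{25409} \approx 2.3494 \cdot 10^{9}$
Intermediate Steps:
$D = - \frac{1}{74028}$ ($D = \frac{1}{3 \left(22298 - 46974\right)} = \frac{1}{3 \left(-24676\right)} = \frac{1}{3} \left(- \frac{1}{24676}\right) = - \frac{1}{74028} \approx -1.3508 \cdot 10^{-5}$)
$- \frac{31736}{D} + \frac{43537}{g} = - \frac{31736}{- \frac{1}{74028}} + \frac{43537}{-25409} = \left(-31736\right) \left(-74028\right) + 43537 \left(- \frac{1}{25409}\right) = 2349352608 - \frac{43537}{25409} = \frac{59694700373135}{25409}$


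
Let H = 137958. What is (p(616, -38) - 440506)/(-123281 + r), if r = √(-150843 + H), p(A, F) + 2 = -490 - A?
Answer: 27221307767/7599108923 + 220807*I*√12885/7599108923 ≈ 3.5822 + 0.0032983*I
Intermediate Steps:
p(A, F) = -492 - A (p(A, F) = -2 + (-490 - A) = -492 - A)
r = I*√12885 (r = √(-150843 + 137958) = √(-12885) = I*√12885 ≈ 113.51*I)
(p(616, -38) - 440506)/(-123281 + r) = ((-492 - 1*616) - 440506)/(-123281 + I*√12885) = ((-492 - 616) - 440506)/(-123281 + I*√12885) = (-1108 - 440506)/(-123281 + I*√12885) = -441614/(-123281 + I*√12885)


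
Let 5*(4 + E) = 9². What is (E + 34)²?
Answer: 53361/25 ≈ 2134.4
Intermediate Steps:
E = 61/5 (E = -4 + (⅕)*9² = -4 + (⅕)*81 = -4 + 81/5 = 61/5 ≈ 12.200)
(E + 34)² = (61/5 + 34)² = (231/5)² = 53361/25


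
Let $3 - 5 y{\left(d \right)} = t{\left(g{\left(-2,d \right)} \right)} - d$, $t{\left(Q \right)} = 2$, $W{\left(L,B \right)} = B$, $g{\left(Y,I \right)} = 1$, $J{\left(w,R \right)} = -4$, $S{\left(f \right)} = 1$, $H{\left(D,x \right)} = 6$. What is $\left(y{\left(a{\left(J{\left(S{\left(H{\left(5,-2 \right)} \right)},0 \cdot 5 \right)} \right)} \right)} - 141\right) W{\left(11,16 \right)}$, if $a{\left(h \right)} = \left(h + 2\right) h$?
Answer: $- \frac{11136}{5} \approx -2227.2$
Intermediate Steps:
$a{\left(h \right)} = h \left(2 + h\right)$ ($a{\left(h \right)} = \left(2 + h\right) h = h \left(2 + h\right)$)
$y{\left(d \right)} = \frac{1}{5} + \frac{d}{5}$ ($y{\left(d \right)} = \frac{3}{5} - \frac{2 - d}{5} = \frac{3}{5} + \left(- \frac{2}{5} + \frac{d}{5}\right) = \frac{1}{5} + \frac{d}{5}$)
$\left(y{\left(a{\left(J{\left(S{\left(H{\left(5,-2 \right)} \right)},0 \cdot 5 \right)} \right)} \right)} - 141\right) W{\left(11,16 \right)} = \left(\left(\frac{1}{5} + \frac{\left(-4\right) \left(2 - 4\right)}{5}\right) - 141\right) 16 = \left(\left(\frac{1}{5} + \frac{\left(-4\right) \left(-2\right)}{5}\right) - 141\right) 16 = \left(\left(\frac{1}{5} + \frac{1}{5} \cdot 8\right) - 141\right) 16 = \left(\left(\frac{1}{5} + \frac{8}{5}\right) - 141\right) 16 = \left(\frac{9}{5} - 141\right) 16 = \left(- \frac{696}{5}\right) 16 = - \frac{11136}{5}$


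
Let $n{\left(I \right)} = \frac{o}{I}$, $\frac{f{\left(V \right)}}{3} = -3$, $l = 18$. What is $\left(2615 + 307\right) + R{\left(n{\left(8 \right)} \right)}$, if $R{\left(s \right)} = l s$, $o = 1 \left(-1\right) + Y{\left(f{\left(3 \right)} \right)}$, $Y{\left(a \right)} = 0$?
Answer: $\frac{11679}{4} \approx 2919.8$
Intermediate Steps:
$f{\left(V \right)} = -9$ ($f{\left(V \right)} = 3 \left(-3\right) = -9$)
$o = -1$ ($o = 1 \left(-1\right) + 0 = -1 + 0 = -1$)
$n{\left(I \right)} = - \frac{1}{I}$
$R{\left(s \right)} = 18 s$
$\left(2615 + 307\right) + R{\left(n{\left(8 \right)} \right)} = \left(2615 + 307\right) + 18 \left(- \frac{1}{8}\right) = 2922 + 18 \left(\left(-1\right) \frac{1}{8}\right) = 2922 + 18 \left(- \frac{1}{8}\right) = 2922 - \frac{9}{4} = \frac{11679}{4}$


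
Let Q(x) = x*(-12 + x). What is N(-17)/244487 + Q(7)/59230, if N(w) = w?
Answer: -1912791/2896193002 ≈ -0.00066045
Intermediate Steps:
N(-17)/244487 + Q(7)/59230 = -17/244487 + (7*(-12 + 7))/59230 = -17*1/244487 + (7*(-5))*(1/59230) = -17/244487 - 35*1/59230 = -17/244487 - 7/11846 = -1912791/2896193002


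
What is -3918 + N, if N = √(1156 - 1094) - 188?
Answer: -4106 + √62 ≈ -4098.1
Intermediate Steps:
N = -188 + √62 (N = √62 - 188 = -188 + √62 ≈ -180.13)
-3918 + N = -3918 + (-188 + √62) = -4106 + √62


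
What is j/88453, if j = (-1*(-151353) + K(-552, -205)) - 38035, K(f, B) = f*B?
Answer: 226478/88453 ≈ 2.5604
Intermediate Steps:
K(f, B) = B*f
j = 226478 (j = (-1*(-151353) - 205*(-552)) - 38035 = (151353 + 113160) - 38035 = 264513 - 38035 = 226478)
j/88453 = 226478/88453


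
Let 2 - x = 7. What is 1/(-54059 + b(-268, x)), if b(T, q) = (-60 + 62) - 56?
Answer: -1/54113 ≈ -1.8480e-5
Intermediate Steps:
x = -5 (x = 2 - 1*7 = 2 - 7 = -5)
b(T, q) = -54 (b(T, q) = 2 - 56 = -54)
1/(-54059 + b(-268, x)) = 1/(-54059 - 54) = 1/(-54113) = -1/54113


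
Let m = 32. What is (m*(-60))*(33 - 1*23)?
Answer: -19200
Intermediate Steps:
(m*(-60))*(33 - 1*23) = (32*(-60))*(33 - 1*23) = -1920*(33 - 23) = -1920*10 = -19200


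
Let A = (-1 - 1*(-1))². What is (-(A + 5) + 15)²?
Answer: 100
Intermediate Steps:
A = 0 (A = (-1 + 1)² = 0² = 0)
(-(A + 5) + 15)² = (-(0 + 5) + 15)² = (-1*5 + 15)² = (-5 + 15)² = 10² = 100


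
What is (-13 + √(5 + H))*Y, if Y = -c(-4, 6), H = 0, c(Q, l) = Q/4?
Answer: -13 + √5 ≈ -10.764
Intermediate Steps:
c(Q, l) = Q/4 (c(Q, l) = Q*(¼) = Q/4)
Y = 1 (Y = -(-4)/4 = -1*(-1) = 1)
(-13 + √(5 + H))*Y = (-13 + √(5 + 0))*1 = (-13 + √5)*1 = -13 + √5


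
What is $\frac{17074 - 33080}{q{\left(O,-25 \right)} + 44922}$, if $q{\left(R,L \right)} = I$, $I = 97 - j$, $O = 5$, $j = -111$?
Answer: $- \frac{8003}{22565} \approx -0.35466$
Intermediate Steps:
$I = 208$ ($I = 97 - -111 = 97 + 111 = 208$)
$q{\left(R,L \right)} = 208$
$\frac{17074 - 33080}{q{\left(O,-25 \right)} + 44922} = \frac{17074 - 33080}{208 + 44922} = - \frac{16006}{45130} = \left(-16006\right) \frac{1}{45130} = - \frac{8003}{22565}$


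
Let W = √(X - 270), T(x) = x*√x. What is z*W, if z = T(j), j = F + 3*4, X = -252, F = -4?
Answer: 96*I*√29 ≈ 516.98*I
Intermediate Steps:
j = 8 (j = -4 + 3*4 = -4 + 12 = 8)
T(x) = x^(3/2)
z = 16*√2 (z = 8^(3/2) = 16*√2 ≈ 22.627)
W = 3*I*√58 (W = √(-252 - 270) = √(-522) = 3*I*√58 ≈ 22.847*I)
z*W = (16*√2)*(3*I*√58) = 96*I*√29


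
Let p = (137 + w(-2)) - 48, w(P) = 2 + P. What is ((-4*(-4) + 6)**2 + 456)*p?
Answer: 83660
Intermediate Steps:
p = 89 (p = (137 + (2 - 2)) - 48 = (137 + 0) - 48 = 137 - 48 = 89)
((-4*(-4) + 6)**2 + 456)*p = ((-4*(-4) + 6)**2 + 456)*89 = ((16 + 6)**2 + 456)*89 = (22**2 + 456)*89 = (484 + 456)*89 = 940*89 = 83660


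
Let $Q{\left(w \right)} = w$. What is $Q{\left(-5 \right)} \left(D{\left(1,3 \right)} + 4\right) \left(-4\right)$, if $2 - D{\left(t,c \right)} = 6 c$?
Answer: $-240$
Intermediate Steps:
$D{\left(t,c \right)} = 2 - 6 c$
$Q{\left(-5 \right)} \left(D{\left(1,3 \right)} + 4\right) \left(-4\right) = - 5 \left(\left(2 - 18\right) + 4\right) \left(-4\right) = - 5 \left(-16 + 4\right) \left(-4\right) = - 5 \left(\left(-12\right) \left(-4\right)\right) = \left(-5\right) 48 = -240$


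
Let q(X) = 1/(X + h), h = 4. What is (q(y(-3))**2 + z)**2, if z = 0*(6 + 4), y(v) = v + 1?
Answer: 1/16 ≈ 0.062500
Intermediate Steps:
y(v) = 1 + v
q(X) = 1/(4 + X) (q(X) = 1/(X + 4) = 1/(4 + X))
z = 0 (z = 0*10 = 0)
(q(y(-3))**2 + z)**2 = ((1/(4 + (1 - 3)))**2 + 0)**2 = ((1/(4 - 2))**2 + 0)**2 = ((1/2)**2 + 0)**2 = (1/4 + 0)**2 = (1/4)**2 = 1/16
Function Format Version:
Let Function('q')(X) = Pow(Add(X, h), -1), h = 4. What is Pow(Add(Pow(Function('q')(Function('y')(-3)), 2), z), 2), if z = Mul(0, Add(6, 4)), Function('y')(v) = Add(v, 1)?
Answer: Rational(1, 16) ≈ 0.062500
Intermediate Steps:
Function('y')(v) = Add(1, v)
Function('q')(X) = Pow(Add(4, X), -1) (Function('q')(X) = Pow(Add(X, 4), -1) = Pow(Add(4, X), -1))
z = 0 (z = Mul(0, 10) = 0)
Pow(Add(Pow(Function('q')(Function('y')(-3)), 2), z), 2) = Pow(Add(Pow(Pow(Add(4, Add(1, -3)), -1), 2), 0), 2) = Pow(Add(Pow(Pow(Add(4, -2), -1), 2), 0), 2) = Pow(Add(Pow(Pow(2, -1), 2), 0), 2) = Pow(Add(Pow(Rational(1, 2), 2), 0), 2) = Pow(Add(Rational(1, 4), 0), 2) = Pow(Rational(1, 4), 2) = Rational(1, 16)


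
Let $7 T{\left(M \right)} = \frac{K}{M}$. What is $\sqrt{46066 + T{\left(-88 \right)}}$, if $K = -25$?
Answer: $\frac{\sqrt{4370008874}}{308} \approx 214.63$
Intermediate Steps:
$T{\left(M \right)} = - \frac{25}{7 M}$ ($T{\left(M \right)} = \frac{\left(-25\right) \frac{1}{M}}{7} = - \frac{25}{7 M}$)
$\sqrt{46066 + T{\left(-88 \right)}} = \sqrt{46066 - \frac{25}{7 \left(-88\right)}} = \sqrt{46066 - - \frac{25}{616}} = \sqrt{46066 + \frac{25}{616}} = \sqrt{\frac{28376681}{616}} = \frac{\sqrt{4370008874}}{308}$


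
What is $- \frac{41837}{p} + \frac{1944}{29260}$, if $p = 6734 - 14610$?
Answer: $\frac{2560871}{476140} \approx 5.3784$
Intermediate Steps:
$p = -7876$ ($p = 6734 - 14610 = -7876$)
$- \frac{41837}{p} + \frac{1944}{29260} = - \frac{41837}{-7876} + \frac{1944}{29260} = \left(-41837\right) \left(- \frac{1}{7876}\right) + 1944 \cdot \frac{1}{29260} = \frac{41837}{7876} + \frac{486}{7315} = \frac{2560871}{476140}$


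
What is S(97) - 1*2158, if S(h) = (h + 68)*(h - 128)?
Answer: -7273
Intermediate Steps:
S(h) = (-128 + h)*(68 + h) (S(h) = (68 + h)*(-128 + h) = (-128 + h)*(68 + h))
S(97) - 1*2158 = (-8704 + 97² - 60*97) - 1*2158 = (-8704 + 9409 - 5820) - 2158 = -5115 - 2158 = -7273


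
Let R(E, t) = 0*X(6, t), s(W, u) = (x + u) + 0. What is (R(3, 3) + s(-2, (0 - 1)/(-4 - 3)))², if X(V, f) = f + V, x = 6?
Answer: 1849/49 ≈ 37.735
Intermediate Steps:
s(W, u) = 6 + u (s(W, u) = (6 + u) + 0 = 6 + u)
X(V, f) = V + f
R(E, t) = 0 (R(E, t) = 0*(6 + t) = 0)
(R(3, 3) + s(-2, (0 - 1)/(-4 - 3)))² = (0 + (6 + (0 - 1)/(-4 - 3)))² = (0 + (6 - 1/(-7)))² = (0 + (6 - 1*(-⅐)))² = (0 + (6 + ⅐))² = (0 + 43/7)² = (43/7)² = 1849/49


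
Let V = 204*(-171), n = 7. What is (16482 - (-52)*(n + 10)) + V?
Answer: -17518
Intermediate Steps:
V = -34884
(16482 - (-52)*(n + 10)) + V = (16482 - (-52)*(7 + 10)) - 34884 = (16482 - (-52)*17) - 34884 = (16482 - 1*(-884)) - 34884 = (16482 + 884) - 34884 = 17366 - 34884 = -17518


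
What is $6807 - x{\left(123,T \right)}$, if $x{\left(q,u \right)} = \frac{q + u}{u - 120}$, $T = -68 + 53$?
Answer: $\frac{34039}{5} \approx 6807.8$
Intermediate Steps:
$T = -15$
$x{\left(q,u \right)} = \frac{q + u}{-120 + u}$
$6807 - x{\left(123,T \right)} = 6807 - \frac{123 - 15}{-120 - 15} = 6807 - \frac{1}{-135} \cdot 108 = 6807 - \left(- \frac{1}{135}\right) 108 = 6807 - - \frac{4}{5} = 6807 + \frac{4}{5} = \frac{34039}{5}$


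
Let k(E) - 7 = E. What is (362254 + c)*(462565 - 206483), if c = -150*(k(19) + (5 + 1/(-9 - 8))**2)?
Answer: 26249917420292/289 ≈ 9.0830e+10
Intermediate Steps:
k(E) = 7 + E
c = -2185500/289 (c = -150*((7 + 19) + (5 + 1/(-9 - 8))**2) = -150*(26 + (5 + 1/(-17))**2) = -150*(26 + (5 - 1/17)**2) = -150*(26 + (84/17)**2) = -150*(26 + 7056/289) = -150*14570/289 = -2185500/289 ≈ -7562.3)
(362254 + c)*(462565 - 206483) = (362254 - 2185500/289)*(462565 - 206483) = (102505906/289)*256082 = 26249917420292/289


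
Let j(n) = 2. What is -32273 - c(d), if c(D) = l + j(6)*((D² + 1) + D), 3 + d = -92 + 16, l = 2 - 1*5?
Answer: -44596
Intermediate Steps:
l = -3 (l = 2 - 5 = -3)
d = -79 (d = -3 + (-92 + 16) = -3 - 76 = -79)
c(D) = -1 + 2*D + 2*D² (c(D) = -3 + 2*((D² + 1) + D) = -3 + 2*((1 + D²) + D) = -3 + 2*(1 + D + D²) = -3 + (2 + 2*D + 2*D²) = -1 + 2*D + 2*D²)
-32273 - c(d) = -32273 - (-1 + 2*(-79) + 2*(-79)²) = -32273 - (-1 - 158 + 2*6241) = -32273 - (-1 - 158 + 12482) = -32273 - 1*12323 = -32273 - 12323 = -44596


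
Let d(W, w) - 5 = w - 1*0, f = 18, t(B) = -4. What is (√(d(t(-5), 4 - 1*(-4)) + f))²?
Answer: 31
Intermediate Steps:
d(W, w) = 5 + w (d(W, w) = 5 + (w - 1*0) = 5 + (w + 0) = 5 + w)
(√(d(t(-5), 4 - 1*(-4)) + f))² = (√((5 + (4 - 1*(-4))) + 18))² = (√((5 + (4 + 4)) + 18))² = (√((5 + 8) + 18))² = (√(13 + 18))² = (√31)² = 31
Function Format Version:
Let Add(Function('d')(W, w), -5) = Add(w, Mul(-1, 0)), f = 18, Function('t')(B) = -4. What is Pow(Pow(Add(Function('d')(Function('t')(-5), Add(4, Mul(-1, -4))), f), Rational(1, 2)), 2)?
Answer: 31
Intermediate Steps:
Function('d')(W, w) = Add(5, w) (Function('d')(W, w) = Add(5, Add(w, Mul(-1, 0))) = Add(5, Add(w, 0)) = Add(5, w))
Pow(Pow(Add(Function('d')(Function('t')(-5), Add(4, Mul(-1, -4))), f), Rational(1, 2)), 2) = Pow(Pow(Add(Add(5, Add(4, Mul(-1, -4))), 18), Rational(1, 2)), 2) = Pow(Pow(Add(Add(5, Add(4, 4)), 18), Rational(1, 2)), 2) = Pow(Pow(Add(Add(5, 8), 18), Rational(1, 2)), 2) = Pow(Pow(Add(13, 18), Rational(1, 2)), 2) = Pow(Pow(31, Rational(1, 2)), 2) = 31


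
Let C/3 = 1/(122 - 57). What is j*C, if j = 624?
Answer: 144/5 ≈ 28.800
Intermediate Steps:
C = 3/65 (C = 3/(122 - 57) = 3/65 ≈ 0.046154)
j*C = 624*(3/65) = 144/5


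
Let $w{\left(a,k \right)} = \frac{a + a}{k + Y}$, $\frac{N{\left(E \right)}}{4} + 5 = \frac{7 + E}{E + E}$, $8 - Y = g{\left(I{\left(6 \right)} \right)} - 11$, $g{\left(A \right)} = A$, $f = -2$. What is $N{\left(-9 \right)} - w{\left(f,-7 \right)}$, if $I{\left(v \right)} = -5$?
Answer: $- \frac{2956}{153} \approx -19.32$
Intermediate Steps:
$Y = 24$ ($Y = 8 - \left(-5 - 11\right) = 8 - -16 = 8 + 16 = 24$)
$N{\left(E \right)} = -20 + \frac{2 \left(7 + E\right)}{E}$ ($N{\left(E \right)} = -20 + 4 \frac{7 + E}{E + E} = -20 + 4 \frac{7 + E}{2 E} = -20 + \frac{2 \left(7 + E\right)}{E}$)
$w{\left(a,k \right)} = \frac{2 a}{24 + k}$ ($w{\left(a,k \right)} = \frac{a + a}{k + 24} = \frac{2 a}{24 + k}$)
$N{\left(-9 \right)} - w{\left(f,-7 \right)} = \left(-18 + \frac{14}{-9}\right) - 2 \left(-2\right) \frac{1}{24 - 7} = \left(-18 + 14 \left(- \frac{1}{9}\right)\right) - 2 \left(-2\right) \frac{1}{17} = \left(-18 - \frac{14}{9}\right) - 2 \left(-2\right) \frac{1}{17} = - \frac{176}{9} - - \frac{4}{17} = - \frac{176}{9} + \frac{4}{17} = - \frac{2956}{153}$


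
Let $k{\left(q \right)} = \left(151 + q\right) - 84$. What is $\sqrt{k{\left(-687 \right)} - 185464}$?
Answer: $6 i \sqrt{5169} \approx 431.37 i$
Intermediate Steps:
$k{\left(q \right)} = 67 + q$
$\sqrt{k{\left(-687 \right)} - 185464} = \sqrt{\left(67 - 687\right) - 185464} = \sqrt{-620 - 185464} = \sqrt{-186084} = 6 i \sqrt{5169}$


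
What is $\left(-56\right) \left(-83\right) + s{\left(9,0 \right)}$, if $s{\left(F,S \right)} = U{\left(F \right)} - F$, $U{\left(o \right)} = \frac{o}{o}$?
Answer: $4640$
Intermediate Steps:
$U{\left(o \right)} = 1$
$s{\left(F,S \right)} = 1 - F$
$\left(-56\right) \left(-83\right) + s{\left(9,0 \right)} = \left(-56\right) \left(-83\right) + \left(1 - 9\right) = 4648 + \left(1 - 9\right) = 4648 - 8 = 4640$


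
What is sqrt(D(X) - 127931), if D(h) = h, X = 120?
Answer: I*sqrt(127811) ≈ 357.51*I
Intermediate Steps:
sqrt(D(X) - 127931) = sqrt(120 - 127931) = sqrt(-127811) = I*sqrt(127811)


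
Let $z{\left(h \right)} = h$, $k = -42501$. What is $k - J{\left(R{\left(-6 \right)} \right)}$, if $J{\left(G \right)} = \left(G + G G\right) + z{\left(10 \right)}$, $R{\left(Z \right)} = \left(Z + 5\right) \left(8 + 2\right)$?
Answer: $-42601$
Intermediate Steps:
$R{\left(Z \right)} = 50 + 10 Z$ ($R{\left(Z \right)} = \left(5 + Z\right) 10 = 50 + 10 Z$)
$J{\left(G \right)} = 10 + G + G^{2}$ ($J{\left(G \right)} = \left(G + G G\right) + 10 = \left(G + G^{2}\right) + 10 = 10 + G + G^{2}$)
$k - J{\left(R{\left(-6 \right)} \right)} = -42501 - \left(10 + \left(50 + 10 \left(-6\right)\right) + \left(50 + 10 \left(-6\right)\right)^{2}\right) = -42501 - \left(10 + \left(50 - 60\right) + \left(50 - 60\right)^{2}\right) = -42501 - \left(10 - 10 + \left(-10\right)^{2}\right) = -42501 - \left(10 - 10 + 100\right) = -42501 - 100 = -42601$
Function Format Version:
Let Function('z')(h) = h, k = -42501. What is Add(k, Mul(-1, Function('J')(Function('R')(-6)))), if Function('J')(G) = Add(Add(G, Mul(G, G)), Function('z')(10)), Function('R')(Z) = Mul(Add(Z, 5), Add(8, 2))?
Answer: -42601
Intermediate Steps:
Function('R')(Z) = Add(50, Mul(10, Z)) (Function('R')(Z) = Mul(Add(5, Z), 10) = Add(50, Mul(10, Z)))
Function('J')(G) = Add(10, G, Pow(G, 2)) (Function('J')(G) = Add(Add(G, Mul(G, G)), 10) = Add(Add(G, Pow(G, 2)), 10) = Add(10, G, Pow(G, 2)))
Add(k, Mul(-1, Function('J')(Function('R')(-6)))) = Add(-42501, Mul(-1, Add(10, Add(50, Mul(10, -6)), Pow(Add(50, Mul(10, -6)), 2)))) = Add(-42501, Mul(-1, Add(10, Add(50, -60), Pow(Add(50, -60), 2)))) = Add(-42501, Mul(-1, Add(10, -10, Pow(-10, 2)))) = Add(-42501, Mul(-1, Add(10, -10, 100))) = Add(-42501, Mul(-1, 100)) = Add(-42501, -100) = -42601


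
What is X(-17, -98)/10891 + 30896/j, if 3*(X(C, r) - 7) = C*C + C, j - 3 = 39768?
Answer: 340372637/433145961 ≈ 0.78582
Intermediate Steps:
j = 39771 (j = 3 + 39768 = 39771)
X(C, r) = 7 + C/3 + C²/3 (X(C, r) = 7 + (C*C + C)/3 = 7 + (C² + C)/3 = 7 + (C + C²)/3 = 7 + (C/3 + C²/3) = 7 + C/3 + C²/3)
X(-17, -98)/10891 + 30896/j = (7 + (⅓)*(-17) + (⅓)*(-17)²)/10891 + 30896/39771 = (7 - 17/3 + (⅓)*289)*(1/10891) + 30896*(1/39771) = (7 - 17/3 + 289/3)*(1/10891) + 30896/39771 = (293/3)*(1/10891) + 30896/39771 = 293/32673 + 30896/39771 = 340372637/433145961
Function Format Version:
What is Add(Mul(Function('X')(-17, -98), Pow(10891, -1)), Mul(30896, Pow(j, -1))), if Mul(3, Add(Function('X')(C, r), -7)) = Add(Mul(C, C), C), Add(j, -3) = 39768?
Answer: Rational(340372637, 433145961) ≈ 0.78582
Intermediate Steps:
j = 39771 (j = Add(3, 39768) = 39771)
Function('X')(C, r) = Add(7, Mul(Rational(1, 3), C), Mul(Rational(1, 3), Pow(C, 2))) (Function('X')(C, r) = Add(7, Mul(Rational(1, 3), Add(Mul(C, C), C))) = Add(7, Mul(Rational(1, 3), Add(Pow(C, 2), C))) = Add(7, Mul(Rational(1, 3), Add(C, Pow(C, 2)))) = Add(7, Add(Mul(Rational(1, 3), C), Mul(Rational(1, 3), Pow(C, 2)))) = Add(7, Mul(Rational(1, 3), C), Mul(Rational(1, 3), Pow(C, 2))))
Add(Mul(Function('X')(-17, -98), Pow(10891, -1)), Mul(30896, Pow(j, -1))) = Add(Mul(Add(7, Mul(Rational(1, 3), -17), Mul(Rational(1, 3), Pow(-17, 2))), Pow(10891, -1)), Mul(30896, Pow(39771, -1))) = Add(Mul(Add(7, Rational(-17, 3), Mul(Rational(1, 3), 289)), Rational(1, 10891)), Mul(30896, Rational(1, 39771))) = Add(Mul(Add(7, Rational(-17, 3), Rational(289, 3)), Rational(1, 10891)), Rational(30896, 39771)) = Add(Mul(Rational(293, 3), Rational(1, 10891)), Rational(30896, 39771)) = Add(Rational(293, 32673), Rational(30896, 39771)) = Rational(340372637, 433145961)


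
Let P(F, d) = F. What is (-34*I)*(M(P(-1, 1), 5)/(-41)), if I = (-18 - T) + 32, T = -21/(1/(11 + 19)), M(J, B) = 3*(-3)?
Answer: -197064/41 ≈ -4806.4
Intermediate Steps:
M(J, B) = -9
T = -630 (T = -21/(1/30) = -21/1/30 = -21*30 = -630)
I = 644 (I = (-18 - 1*(-630)) + 32 = (-18 + 630) + 32 = 612 + 32 = 644)
(-34*I)*(M(P(-1, 1), 5)/(-41)) = (-34*644)*(-9/(-41)) = -(-197064)*(-1)/41 = -21896*9/41 = -197064/41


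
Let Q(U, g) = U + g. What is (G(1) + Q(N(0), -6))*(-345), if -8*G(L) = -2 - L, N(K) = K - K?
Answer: 15525/8 ≈ 1940.6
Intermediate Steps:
N(K) = 0
G(L) = ¼ + L/8 (G(L) = -(-2 - L)/8 = ¼ + L/8)
(G(1) + Q(N(0), -6))*(-345) = ((¼ + (⅛)*1) + (0 - 6))*(-345) = ((¼ + ⅛) - 6)*(-345) = (3/8 - 6)*(-345) = -45/8*(-345) = 15525/8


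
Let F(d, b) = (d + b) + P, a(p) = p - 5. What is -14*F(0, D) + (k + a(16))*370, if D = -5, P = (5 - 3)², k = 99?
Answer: 40714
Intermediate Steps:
P = 4 (P = 2² = 4)
a(p) = -5 + p
F(d, b) = 4 + b + d (F(d, b) = (d + b) + 4 = (b + d) + 4 = 4 + b + d)
-14*F(0, D) + (k + a(16))*370 = -14*(4 - 5 + 0) + (99 + (-5 + 16))*370 = -14*(-1) + (99 + 11)*370 = 14 + 110*370 = 14 + 40700 = 40714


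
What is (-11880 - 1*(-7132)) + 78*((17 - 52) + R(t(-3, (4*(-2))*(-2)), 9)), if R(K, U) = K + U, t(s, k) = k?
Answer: -5528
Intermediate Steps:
(-11880 - 1*(-7132)) + 78*((17 - 52) + R(t(-3, (4*(-2))*(-2)), 9)) = (-11880 - 1*(-7132)) + 78*((17 - 52) + ((4*(-2))*(-2) + 9)) = (-11880 + 7132) + 78*(-35 + (-8*(-2) + 9)) = -4748 + 78*(-35 + (16 + 9)) = -4748 + 78*(-35 + 25) = -4748 + 78*(-10) = -4748 - 780 = -5528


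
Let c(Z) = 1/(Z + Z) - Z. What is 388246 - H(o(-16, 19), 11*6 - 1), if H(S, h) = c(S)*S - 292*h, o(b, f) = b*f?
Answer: 999283/2 ≈ 4.9964e+5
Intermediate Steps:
c(Z) = 1/(2*Z) - Z
H(S, h) = -292*h + S*(1/(2*S) - S) (H(S, h) = (1/(2*S) - S)*S - 292*h = S*(1/(2*S) - S) - 292*h = -292*h + S*(1/(2*S) - S))
388246 - H(o(-16, 19), 11*6 - 1) = 388246 - (1/2 - (-16*19)**2 - 292*(11*6 - 1)) = 388246 - (1/2 - 1*(-304)**2 - 292*(66 - 1)) = 388246 - (1/2 - 1*92416 - 292*65) = 388246 - (1/2 - 92416 - 18980) = 388246 - 1*(-222791/2) = 388246 + 222791/2 = 999283/2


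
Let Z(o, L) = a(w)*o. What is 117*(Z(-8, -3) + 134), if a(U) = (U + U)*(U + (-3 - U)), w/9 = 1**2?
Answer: 66222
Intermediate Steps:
w = 9 (w = 9*1**2 = 9*1 = 9)
a(U) = -6*U (a(U) = (2*U)*(-3) = -6*U)
Z(o, L) = -54*o (Z(o, L) = (-6*9)*o = -54*o)
117*(Z(-8, -3) + 134) = 117*(-54*(-8) + 134) = 117*(432 + 134) = 117*566 = 66222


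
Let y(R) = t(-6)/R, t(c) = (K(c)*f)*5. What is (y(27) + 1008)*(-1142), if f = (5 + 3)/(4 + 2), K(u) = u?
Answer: -31034992/27 ≈ -1.1494e+6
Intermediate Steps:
f = 4/3 (f = 8/6 = 8*(1/6) = 4/3 ≈ 1.3333)
t(c) = 20*c/3 (t(c) = (c*(4/3))*5 = (4*c/3)*5 = 20*c/3)
y(R) = -40/R (y(R) = ((20/3)*(-6))/R = -40/R)
(y(27) + 1008)*(-1142) = (-40/27 + 1008)*(-1142) = (27176/27)*(-1142) = -31034992/27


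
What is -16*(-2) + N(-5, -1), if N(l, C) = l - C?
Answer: 28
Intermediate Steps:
-16*(-2) + N(-5, -1) = -16*(-2) + (-5 - 1*(-1)) = -16*(-2) + (-5 + 1) = 32 - 4 = 28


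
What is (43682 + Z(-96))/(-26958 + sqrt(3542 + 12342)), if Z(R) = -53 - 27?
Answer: -293855679/181679470 - 414219*sqrt(11)/181679470 ≈ -1.6250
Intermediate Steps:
Z(R) = -80
(43682 + Z(-96))/(-26958 + sqrt(3542 + 12342)) = (43682 - 80)/(-26958 + sqrt(3542 + 12342)) = 43602/(-26958 + sqrt(15884)) = 43602/(-26958 + 38*sqrt(11))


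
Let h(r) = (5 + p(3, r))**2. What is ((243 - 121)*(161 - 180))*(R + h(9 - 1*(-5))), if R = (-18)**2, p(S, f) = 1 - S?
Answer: -771894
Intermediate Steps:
h(r) = 9 (h(r) = (5 + (1 - 1*3))**2 = (5 + (1 - 3))**2 = (5 - 2)**2 = 3**2 = 9)
R = 324
((243 - 121)*(161 - 180))*(R + h(9 - 1*(-5))) = ((243 - 121)*(161 - 180))*(324 + 9) = (122*(-19))*333 = -2318*333 = -771894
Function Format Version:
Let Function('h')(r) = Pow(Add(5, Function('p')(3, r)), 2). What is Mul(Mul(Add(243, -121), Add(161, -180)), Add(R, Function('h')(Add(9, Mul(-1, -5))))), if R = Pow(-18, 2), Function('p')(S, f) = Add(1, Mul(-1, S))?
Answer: -771894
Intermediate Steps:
Function('h')(r) = 9 (Function('h')(r) = Pow(Add(5, Add(1, Mul(-1, 3))), 2) = Pow(Add(5, Add(1, -3)), 2) = Pow(Add(5, -2), 2) = Pow(3, 2) = 9)
R = 324
Mul(Mul(Add(243, -121), Add(161, -180)), Add(R, Function('h')(Add(9, Mul(-1, -5))))) = Mul(Mul(Add(243, -121), Add(161, -180)), Add(324, 9)) = Mul(Mul(122, -19), 333) = Mul(-2318, 333) = -771894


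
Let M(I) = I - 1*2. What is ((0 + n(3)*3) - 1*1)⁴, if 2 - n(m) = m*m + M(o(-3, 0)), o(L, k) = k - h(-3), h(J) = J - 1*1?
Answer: 614656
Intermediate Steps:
h(J) = -1 + J (h(J) = J - 1 = -1 + J)
o(L, k) = 4 + k (o(L, k) = k - (-1 - 3) = k - 1*(-4) = k + 4 = 4 + k)
M(I) = -2 + I (M(I) = I - 2 = -2 + I)
n(m) = -m² (n(m) = 2 - (m*m + (-2 + (4 + 0))) = 2 - (m² + (-2 + 4)) = 2 - (m² + 2) = 2 - (2 + m²) = 2 + (-2 - m²) = -m²)
((0 + n(3)*3) - 1*1)⁴ = ((0 - 1*3²*3) - 1*1)⁴ = ((0 - 1*9*3) - 1)⁴ = ((0 - 9*3) - 1)⁴ = ((0 - 27) - 1)⁴ = (-27 - 1)⁴ = (-28)⁴ = 614656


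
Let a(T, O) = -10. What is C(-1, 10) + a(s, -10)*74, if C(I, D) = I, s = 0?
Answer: -741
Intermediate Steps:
C(-1, 10) + a(s, -10)*74 = -1 - 10*74 = -1 - 740 = -741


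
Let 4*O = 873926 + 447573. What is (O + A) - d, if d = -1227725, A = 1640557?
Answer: 12794627/4 ≈ 3.1987e+6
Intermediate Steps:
O = 1321499/4 (O = (873926 + 447573)/4 = (¼)*1321499 = 1321499/4 ≈ 3.3038e+5)
(O + A) - d = (1321499/4 + 1640557) - 1*(-1227725) = 7883727/4 + 1227725 = 12794627/4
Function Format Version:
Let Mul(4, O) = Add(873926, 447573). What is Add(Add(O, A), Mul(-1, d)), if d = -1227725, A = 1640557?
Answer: Rational(12794627, 4) ≈ 3.1987e+6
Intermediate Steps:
O = Rational(1321499, 4) (O = Mul(Rational(1, 4), Add(873926, 447573)) = Mul(Rational(1, 4), 1321499) = Rational(1321499, 4) ≈ 3.3038e+5)
Add(Add(O, A), Mul(-1, d)) = Add(Add(Rational(1321499, 4), 1640557), Mul(-1, -1227725)) = Add(Rational(7883727, 4), 1227725) = Rational(12794627, 4)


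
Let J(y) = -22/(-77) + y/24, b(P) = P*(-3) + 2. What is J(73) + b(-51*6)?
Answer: 155119/168 ≈ 923.33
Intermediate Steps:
b(P) = 2 - 3*P (b(P) = -3*P + 2 = 2 - 3*P)
J(y) = 2/7 + y/24 (J(y) = -22*(-1/77) + y*(1/24) = 2/7 + y/24)
J(73) + b(-51*6) = (2/7 + (1/24)*73) + (2 - (-153)*6) = (2/7 + 73/24) + (2 - 3*(-306)) = 559/168 + (2 + 918) = 559/168 + 920 = 155119/168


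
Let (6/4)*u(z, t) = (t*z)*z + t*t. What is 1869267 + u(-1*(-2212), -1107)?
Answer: -3608306439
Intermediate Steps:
u(z, t) = 2*t²/3 + 2*t*z²/3 (u(z, t) = 2*((t*z)*z + t*t)/3 = 2*(t*z² + t²)/3 = 2*(t² + t*z²)/3 = 2*t²/3 + 2*t*z²/3)
1869267 + u(-1*(-2212), -1107) = 1869267 + (⅔)*(-1107)*(-1107 + (-1*(-2212))²) = 1869267 + (⅔)*(-1107)*(-1107 + 2212²) = 1869267 + (⅔)*(-1107)*(-1107 + 4892944) = 1869267 + (⅔)*(-1107)*4891837 = 1869267 - 3610175706 = -3608306439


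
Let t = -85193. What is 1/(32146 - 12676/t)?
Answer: 85193/2738626854 ≈ 3.1108e-5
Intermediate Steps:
1/(32146 - 12676/t) = 1/(32146 - 12676/(-85193)) = 1/(32146 - 12676*(-1/85193)) = 1/(32146 + 12676/85193) = 1/(2738626854/85193) = 85193/2738626854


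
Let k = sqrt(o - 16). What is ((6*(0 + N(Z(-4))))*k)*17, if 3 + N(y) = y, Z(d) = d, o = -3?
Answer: -714*I*sqrt(19) ≈ -3112.3*I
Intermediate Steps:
N(y) = -3 + y
k = I*sqrt(19) (k = sqrt(-3 - 16) = sqrt(-19) = I*sqrt(19) ≈ 4.3589*I)
((6*(0 + N(Z(-4))))*k)*17 = ((6*(0 + (-3 - 4)))*(I*sqrt(19)))*17 = ((6*(0 - 7))*(I*sqrt(19)))*17 = ((6*(-7))*(I*sqrt(19)))*17 = -42*I*sqrt(19)*17 = -714*I*sqrt(19)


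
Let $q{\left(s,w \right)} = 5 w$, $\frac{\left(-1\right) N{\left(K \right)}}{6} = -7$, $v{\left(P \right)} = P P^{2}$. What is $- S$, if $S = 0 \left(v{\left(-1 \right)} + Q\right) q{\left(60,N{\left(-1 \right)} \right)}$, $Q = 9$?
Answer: $0$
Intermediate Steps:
$v{\left(P \right)} = P^{3}$
$N{\left(K \right)} = 42$ ($N{\left(K \right)} = \left(-6\right) \left(-7\right) = 42$)
$S = 0$ ($S = 0 \left(\left(-1\right)^{3} + 9\right) 5 \cdot 42 = 0 \left(-1 + 9\right) 210 = 0 \cdot 8 \cdot 210 = 0 \cdot 210 = 0$)
$- S = \left(-1\right) 0 = 0$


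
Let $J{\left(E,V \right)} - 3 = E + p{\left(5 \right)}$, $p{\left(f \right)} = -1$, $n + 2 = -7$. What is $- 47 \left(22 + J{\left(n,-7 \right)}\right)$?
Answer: $-705$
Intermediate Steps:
$n = -9$ ($n = -2 - 7 = -9$)
$J{\left(E,V \right)} = 2 + E$ ($J{\left(E,V \right)} = 3 + \left(E - 1\right) = 3 + \left(-1 + E\right) = 2 + E$)
$- 47 \left(22 + J{\left(n,-7 \right)}\right) = - 47 \left(22 + \left(2 - 9\right)\right) = - 47 \left(22 - 7\right) = \left(-47\right) 15 = -705$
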